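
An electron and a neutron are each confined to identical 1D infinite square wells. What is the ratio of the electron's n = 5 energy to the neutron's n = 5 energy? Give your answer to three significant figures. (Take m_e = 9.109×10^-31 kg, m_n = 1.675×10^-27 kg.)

1.84×10^3

E_n ∝ 1/m at fixed n and L, so the ratio is m_n/m_e = 1.675×10^-27/9.109×10^-31 = 1.84×10^3.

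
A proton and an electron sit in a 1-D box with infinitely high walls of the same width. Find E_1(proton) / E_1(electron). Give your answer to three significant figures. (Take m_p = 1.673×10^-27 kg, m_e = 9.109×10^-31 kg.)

E_n ∝ 1/m at fixed n and L, so the ratio is m_e/m_p = 9.109×10^-31/1.673×10^-27 = 5.44×10^-4.

5.44×10^-4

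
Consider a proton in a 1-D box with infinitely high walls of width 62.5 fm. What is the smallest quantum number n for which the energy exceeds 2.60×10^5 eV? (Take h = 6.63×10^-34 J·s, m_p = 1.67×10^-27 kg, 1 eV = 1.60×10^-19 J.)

n = 3

E_1 = h²/(8m_pL²) = 8.423×10^-15 J = 5.264×10^4 eV.
Need n² > 2.60×10^5/5.264×10^4 = 4.939, i.e. n > 2.222.
The smallest integer satisfying this is n = 3.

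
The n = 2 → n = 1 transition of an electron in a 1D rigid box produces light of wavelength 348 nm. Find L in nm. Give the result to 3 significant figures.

L = 0.563 nm

The photon carries ΔE = hc/λ = 6.626×10^-34·2.998×10^8/3.48×10^-7 m = 5.708×10^-19 J.
Since ΔE = (2² − 1²)E_1, E_1 = 1.903×10^-19 J, and L = h/√(8m_eE_1) = 5.63×10^-10 m = 0.563 nm.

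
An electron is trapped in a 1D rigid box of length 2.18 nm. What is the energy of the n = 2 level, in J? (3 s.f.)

E_2 = 5.07×10^-20 J

For an infinite well E_n = n²h²/(8m_eL²), so E_1 = h²/(8m_eL²) = (6.626×10^-34)²/(8·9.109×10^-31·(2.18×10^-9 m)²) = 1.268×10^-20 J.
Then E_2 = 2²·E_1 = 4·1.268×10^-20 J = 5.07×10^-20 J.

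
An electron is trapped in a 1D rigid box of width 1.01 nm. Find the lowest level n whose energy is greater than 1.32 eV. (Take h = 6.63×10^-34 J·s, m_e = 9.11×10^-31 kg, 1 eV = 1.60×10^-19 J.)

E_1 = h²/(8m_eL²) = 5.913×10^-20 J = 0.3696 eV.
Need n² > 1.32/0.3696 = 3.571, i.e. n > 1.890.
The smallest integer satisfying this is n = 2.

n = 2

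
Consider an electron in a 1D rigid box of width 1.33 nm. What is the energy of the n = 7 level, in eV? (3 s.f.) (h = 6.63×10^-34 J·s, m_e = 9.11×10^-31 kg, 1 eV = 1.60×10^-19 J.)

For an infinite well E_n = n²h²/(8m_eL²), so E_1 = h²/(8m_eL²) = (6.63×10^-34)²/(8·9.11×10^-31·(1.33×10^-9 m)²) = 3.410×10^-20 J.
Then E_7 = 7²·E_1 = 49·3.410×10^-20 J = 1.671×10^-18 J.
Converting, E_7 = 1.671×10^-18 J / (1.60×10^-19 J/eV) = 10.4 eV.

E_7 = 10.4 eV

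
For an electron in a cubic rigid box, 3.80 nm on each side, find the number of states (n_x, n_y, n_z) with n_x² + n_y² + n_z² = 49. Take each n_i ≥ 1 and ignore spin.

The level has n_x² + n_y² + n_z² = 49. The ordered positive-integer solutions are (2, 3, 6), (2, 6, 3), (3, 2, 6), (3, 6, 2), (6, 2, 3), (6, 3, 2).
That gives 6 states.

degeneracy = 6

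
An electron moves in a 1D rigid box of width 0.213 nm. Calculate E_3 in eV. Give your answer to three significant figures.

E_3 = 74.6 eV

For an infinite well E_n = n²h²/(8m_eL²), so E_1 = h²/(8m_eL²) = (6.626×10^-34)²/(8·9.109×10^-31·(2.13×10^-10 m)²) = 1.328×10^-18 J.
Then E_3 = 3²·E_1 = 9·1.328×10^-18 J = 1.195×10^-17 J.
Converting, E_3 = 1.195×10^-17 J / (1.602×10^-19 J/eV) = 74.6 eV.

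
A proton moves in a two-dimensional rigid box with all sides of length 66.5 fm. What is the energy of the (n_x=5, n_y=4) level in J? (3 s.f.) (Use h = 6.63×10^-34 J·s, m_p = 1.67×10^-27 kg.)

For a 2D rectangular well E = (h²/8m_p)·Σ n_i²/L_i² = (6.63×10^-34)²/(8·1.67×10^-27) · [5²/(66.5 fm)² + 4²/(66.5 fm)²].
Evaluating gives E = 3.05×10^-13 J.

E = 3.05×10^-13 J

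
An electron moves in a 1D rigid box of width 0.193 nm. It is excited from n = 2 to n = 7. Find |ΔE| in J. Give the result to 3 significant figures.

E_1 = h²/(8m_eL²) = 1.617×10^-18 J.
|ΔE| = |2² − 7²|·E_1 = 45·1.617×10^-18 J = 7.28×10^-17 J.

|ΔE| = 7.28×10^-17 J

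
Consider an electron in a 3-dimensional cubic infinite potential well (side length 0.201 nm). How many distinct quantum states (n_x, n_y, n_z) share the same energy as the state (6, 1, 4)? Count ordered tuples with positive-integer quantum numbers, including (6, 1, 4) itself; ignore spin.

The level has n_x² + n_y² + n_z² = 53. The ordered positive-integer solutions are (1, 4, 6), (1, 6, 4), (4, 1, 6), (4, 6, 1), (6, 1, 4), (6, 4, 1).
That gives 6 states.

degeneracy = 6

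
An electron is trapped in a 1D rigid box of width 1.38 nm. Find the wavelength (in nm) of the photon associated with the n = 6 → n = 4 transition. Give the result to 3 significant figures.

λ = 314 nm

E_1 = h²/(8m_eL²) = 3.164×10^-20 J, so ΔE = (6² − 4²)E_1 = 6.328×10^-19 J.
λ = hc/ΔE = (6.626×10^-34·2.998×10^8)/6.328×10^-19 = 3.14×10^-7 m = 314 nm.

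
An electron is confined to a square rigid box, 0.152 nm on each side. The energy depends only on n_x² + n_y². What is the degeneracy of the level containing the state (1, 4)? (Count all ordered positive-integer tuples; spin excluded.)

degeneracy = 2

The level has n_x² + n_y² = 17. The ordered positive-integer solutions are (1, 4), (4, 1).
That gives 2 states.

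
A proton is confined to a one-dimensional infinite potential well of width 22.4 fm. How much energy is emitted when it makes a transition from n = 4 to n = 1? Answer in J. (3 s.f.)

E_1 = h²/(8m_pL²) = 6.538×10^-14 J.
|ΔE| = |4² − 1²|·E_1 = 15·6.538×10^-14 J = 9.81×10^-13 J.

|ΔE| = 9.81×10^-13 J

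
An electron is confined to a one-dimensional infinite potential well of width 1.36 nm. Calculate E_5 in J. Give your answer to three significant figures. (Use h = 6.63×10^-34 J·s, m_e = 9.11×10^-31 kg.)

For an infinite well E_n = n²h²/(8m_eL²), so E_1 = h²/(8m_eL²) = (6.63×10^-34)²/(8·9.11×10^-31·(1.36×10^-9 m)²) = 3.261×10^-20 J.
Then E_5 = 5²·E_1 = 25·3.261×10^-20 J = 8.15×10^-19 J.

E_5 = 8.15×10^-19 J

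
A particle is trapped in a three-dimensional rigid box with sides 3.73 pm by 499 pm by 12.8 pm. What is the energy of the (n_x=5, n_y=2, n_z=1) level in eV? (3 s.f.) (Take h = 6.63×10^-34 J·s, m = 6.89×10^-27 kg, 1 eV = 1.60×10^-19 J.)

For a 3D rectangular well E = (h²/8m)·Σ n_i²/L_i² = (6.63×10^-34)²/(8·6.89×10^-27) · [5²/(3.73 pm)² + 2²/(499 pm)² + 1²/(12.8 pm)²].
Evaluating gives E = 1.438×10^-17 J = 89.9 eV.

E = 89.9 eV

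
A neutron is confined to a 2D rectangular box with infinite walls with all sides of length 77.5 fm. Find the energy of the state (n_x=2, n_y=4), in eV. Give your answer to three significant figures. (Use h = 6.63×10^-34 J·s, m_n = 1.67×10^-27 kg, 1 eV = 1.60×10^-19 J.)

For a 2D rectangular well E = (h²/8m_n)·Σ n_i²/L_i² = (6.63×10^-34)²/(8·1.67×10^-27) · [2²/(77.5 fm)² + 4²/(77.5 fm)²].
Evaluating gives E = 1.096×10^-13 J = 6.85×10^5 eV.

E = 6.85×10^5 eV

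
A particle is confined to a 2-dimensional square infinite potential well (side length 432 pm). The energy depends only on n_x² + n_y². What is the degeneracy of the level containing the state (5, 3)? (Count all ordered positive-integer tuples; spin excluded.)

degeneracy = 2

The level has n_x² + n_y² = 34. The ordered positive-integer solutions are (3, 5), (5, 3).
That gives 2 states.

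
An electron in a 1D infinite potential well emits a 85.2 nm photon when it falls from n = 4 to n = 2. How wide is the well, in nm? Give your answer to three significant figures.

The photon carries ΔE = hc/λ = 6.626×10^-34·2.998×10^8/8.52×10^-8 m = 2.332×10^-18 J.
Since ΔE = (4² − 2²)E_1, E_1 = 1.943×10^-19 J, and L = h/√(8m_eE_1) = 5.57×10^-10 m = 0.557 nm.

L = 0.557 nm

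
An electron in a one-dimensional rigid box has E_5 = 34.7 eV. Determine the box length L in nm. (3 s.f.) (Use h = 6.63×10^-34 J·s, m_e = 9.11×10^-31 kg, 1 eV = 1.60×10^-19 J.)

From E_n = n²h²/(8m_eL²), L = n·h/√(8m_eE_n).
E_5 = 34.7 eV = 5.552×10^-18 J, so L = 5·6.63×10^-34/√(8·9.11×10^-31·5.552×10^-18) = 5.21×10^-10 m = 0.521 nm.

L = 0.521 nm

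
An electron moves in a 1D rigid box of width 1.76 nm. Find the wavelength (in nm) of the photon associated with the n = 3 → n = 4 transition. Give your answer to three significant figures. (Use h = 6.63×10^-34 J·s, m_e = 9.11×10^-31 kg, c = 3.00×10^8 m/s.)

E_1 = h²/(8m_eL²) = 1.947×10^-20 J, so ΔE = (4² − 3²)E_1 = 1.363×10^-19 J.
λ = hc/ΔE = (6.63×10^-34·3.00×10^8)/1.363×10^-19 = 1.46×10^-6 m = 1.46×10^3 nm.

λ = 1.46×10^3 nm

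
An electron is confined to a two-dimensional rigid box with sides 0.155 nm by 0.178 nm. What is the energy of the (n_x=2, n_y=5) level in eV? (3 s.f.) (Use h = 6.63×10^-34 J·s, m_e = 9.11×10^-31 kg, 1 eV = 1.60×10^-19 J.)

For a 2D rectangular well E = (h²/8m_e)·Σ n_i²/L_i² = (6.63×10^-34)²/(8·9.11×10^-31) · [2²/(0.155 nm)² + 5²/(0.178 nm)²].
Evaluating gives E = 5.763×10^-17 J = 360 eV.

E = 360 eV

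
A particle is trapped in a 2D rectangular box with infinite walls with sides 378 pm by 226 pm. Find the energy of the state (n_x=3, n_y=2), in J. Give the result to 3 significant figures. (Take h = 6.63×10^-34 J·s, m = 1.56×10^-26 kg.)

E = 4.98×10^-22 J

For a 2D rectangular well E = (h²/8m)·Σ n_i²/L_i² = (6.63×10^-34)²/(8·1.56×10^-26) · [3²/(378 pm)² + 2²/(226 pm)²].
Evaluating gives E = 4.98×10^-22 J.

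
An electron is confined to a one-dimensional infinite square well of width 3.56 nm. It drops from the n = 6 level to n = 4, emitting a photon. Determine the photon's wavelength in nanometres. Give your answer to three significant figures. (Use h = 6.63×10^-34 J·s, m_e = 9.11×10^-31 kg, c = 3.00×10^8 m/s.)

λ = 2.09×10^3 nm

E_1 = h²/(8m_eL²) = 4.759×10^-21 J, so ΔE = (6² − 4²)E_1 = 9.518×10^-20 J.
λ = hc/ΔE = (6.63×10^-34·3.00×10^8)/9.518×10^-20 = 2.09×10^-6 m = 2.09×10^3 nm.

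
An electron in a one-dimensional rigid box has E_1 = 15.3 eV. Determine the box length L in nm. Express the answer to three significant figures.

L = 0.157 nm

From E_n = n²h²/(8m_eL²), L = n·h/√(8m_eE_n).
E_1 = 15.3 eV = 2.451×10^-18 J, so L = 1·6.626×10^-34/√(8·9.109×10^-31·2.451×10^-18) = 1.57×10^-10 m = 0.157 nm.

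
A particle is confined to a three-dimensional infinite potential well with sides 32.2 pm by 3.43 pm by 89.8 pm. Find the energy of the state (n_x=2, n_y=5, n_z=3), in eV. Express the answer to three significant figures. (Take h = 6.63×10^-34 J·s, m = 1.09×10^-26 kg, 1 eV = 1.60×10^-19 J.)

For a 3D rectangular well E = (h²/8m)·Σ n_i²/L_i² = (6.63×10^-34)²/(8·1.09×10^-26) · [2²/(32.2 pm)² + 5²/(3.43 pm)² + 3²/(89.8 pm)²].
Evaluating gives E = 1.074×10^-17 J = 67.1 eV.

E = 67.1 eV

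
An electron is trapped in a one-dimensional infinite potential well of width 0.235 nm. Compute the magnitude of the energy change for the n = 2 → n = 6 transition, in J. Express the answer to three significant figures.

E_1 = h²/(8m_eL²) = 1.091×10^-18 J.
|ΔE| = |2² − 6²|·E_1 = 32·1.091×10^-18 J = 3.49×10^-17 J.

|ΔE| = 3.49×10^-17 J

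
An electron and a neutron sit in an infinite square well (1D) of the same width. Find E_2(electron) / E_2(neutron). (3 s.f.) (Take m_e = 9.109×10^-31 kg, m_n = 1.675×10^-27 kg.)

1.84×10^3

E_n ∝ 1/m at fixed n and L, so the ratio is m_n/m_e = 1.675×10^-27/9.109×10^-31 = 1.84×10^3.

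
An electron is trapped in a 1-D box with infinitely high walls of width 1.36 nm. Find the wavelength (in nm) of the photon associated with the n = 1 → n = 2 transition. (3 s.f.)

λ = 2.03×10^3 nm

E_1 = h²/(8m_eL²) = 3.257×10^-20 J, so ΔE = (2² − 1²)E_1 = 9.771×10^-20 J.
λ = hc/ΔE = (6.626×10^-34·2.998×10^8)/9.771×10^-20 = 2.03×10^-6 m = 2.03×10^3 nm.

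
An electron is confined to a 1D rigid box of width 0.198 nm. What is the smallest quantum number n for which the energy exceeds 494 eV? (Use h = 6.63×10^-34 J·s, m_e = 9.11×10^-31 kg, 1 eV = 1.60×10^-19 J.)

n = 8

E_1 = h²/(8m_eL²) = 1.538×10^-18 J = 9.613 eV.
Need n² > 494/9.613 = 51.39, i.e. n > 7.169.
The smallest integer satisfying this is n = 8.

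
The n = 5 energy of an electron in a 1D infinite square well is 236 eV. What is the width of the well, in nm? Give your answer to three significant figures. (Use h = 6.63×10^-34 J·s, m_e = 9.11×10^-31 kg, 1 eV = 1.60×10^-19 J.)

From E_n = n²h²/(8m_eL²), L = n·h/√(8m_eE_n).
E_5 = 236 eV = 3.776×10^-17 J, so L = 5·6.63×10^-34/√(8·9.11×10^-31·3.776×10^-17) = 2.00×10^-10 m = 0.200 nm.

L = 0.200 nm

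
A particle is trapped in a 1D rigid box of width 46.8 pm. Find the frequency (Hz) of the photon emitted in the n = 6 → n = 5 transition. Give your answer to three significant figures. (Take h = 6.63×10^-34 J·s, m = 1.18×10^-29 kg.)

f = 3.53×10^16 Hz

E_1 = h²/(8mL²) = 2.126×10^-18 J and ΔE = (6² − 5²)E_1 = 2.339×10^-17 J.
f = ΔE/h = 2.339×10^-17/6.63×10^-34 = 3.53×10^16 Hz.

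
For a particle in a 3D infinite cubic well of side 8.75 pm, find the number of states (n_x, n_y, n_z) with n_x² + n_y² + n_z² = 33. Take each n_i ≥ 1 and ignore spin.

degeneracy = 6

The level has n_x² + n_y² + n_z² = 33. The ordered positive-integer solutions are (1, 4, 4), (2, 2, 5), (2, 5, 2), (4, 1, 4), (4, 4, 1), (5, 2, 2).
That gives 6 states.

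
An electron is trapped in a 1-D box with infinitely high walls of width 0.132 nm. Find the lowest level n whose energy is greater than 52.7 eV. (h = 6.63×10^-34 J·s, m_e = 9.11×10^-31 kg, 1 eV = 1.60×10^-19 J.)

n = 2

E_1 = h²/(8m_eL²) = 3.462×10^-18 J = 21.64 eV.
Need n² > 52.7/21.64 = 2.435, i.e. n > 1.560.
The smallest integer satisfying this is n = 2.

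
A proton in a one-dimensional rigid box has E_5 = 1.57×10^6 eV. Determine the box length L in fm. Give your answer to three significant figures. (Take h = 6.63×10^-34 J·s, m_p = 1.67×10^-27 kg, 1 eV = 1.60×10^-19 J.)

L = 57.2 fm

From E_n = n²h²/(8m_pL²), L = n·h/√(8m_pE_n).
E_5 = 1.57×10^6 eV = 2.512×10^-13 J, so L = 5·6.63×10^-34/√(8·1.67×10^-27·2.512×10^-13) = 5.72×10^-14 m = 57.2 fm.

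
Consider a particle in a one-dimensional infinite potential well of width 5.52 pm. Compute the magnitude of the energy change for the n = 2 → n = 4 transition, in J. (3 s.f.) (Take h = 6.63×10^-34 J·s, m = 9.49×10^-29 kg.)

E_1 = h²/(8mL²) = 1.900×10^-17 J.
|ΔE| = |2² − 4²|·E_1 = 12·1.900×10^-17 J = 2.28×10^-16 J.

|ΔE| = 2.28×10^-16 J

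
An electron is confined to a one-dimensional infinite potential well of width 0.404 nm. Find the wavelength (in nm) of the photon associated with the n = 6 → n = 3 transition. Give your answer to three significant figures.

E_1 = h²/(8m_eL²) = 3.691×10^-19 J, so ΔE = (6² − 3²)E_1 = 9.966×10^-18 J.
λ = hc/ΔE = (6.626×10^-34·2.998×10^8)/9.966×10^-18 = 1.99×10^-8 m = 19.9 nm.

λ = 19.9 nm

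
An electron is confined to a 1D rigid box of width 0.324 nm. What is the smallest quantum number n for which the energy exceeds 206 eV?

n = 8

E_1 = h²/(8m_eL²) = 5.739×10^-19 J = 3.582 eV.
Need n² > 206/3.582 = 57.51, i.e. n > 7.584.
The smallest integer satisfying this is n = 8.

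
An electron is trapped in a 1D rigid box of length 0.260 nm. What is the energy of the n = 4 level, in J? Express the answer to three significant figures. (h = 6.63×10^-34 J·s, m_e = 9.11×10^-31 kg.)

E_4 = 1.43×10^-17 J

For an infinite well E_n = n²h²/(8m_eL²), so E_1 = h²/(8m_eL²) = (6.63×10^-34)²/(8·9.11×10^-31·(2.60×10^-10 m)²) = 8.922×10^-19 J.
Then E_4 = 4²·E_1 = 16·8.922×10^-19 J = 1.43×10^-17 J.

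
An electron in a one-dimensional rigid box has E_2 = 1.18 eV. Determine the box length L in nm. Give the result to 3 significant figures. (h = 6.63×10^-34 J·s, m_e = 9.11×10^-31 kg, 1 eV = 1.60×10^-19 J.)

L = 1.13 nm

From E_n = n²h²/(8m_eL²), L = n·h/√(8m_eE_n).
E_2 = 1.18 eV = 1.888×10^-19 J, so L = 2·6.63×10^-34/√(8·9.11×10^-31·1.888×10^-19) = 1.13×10^-9 m = 1.13 nm.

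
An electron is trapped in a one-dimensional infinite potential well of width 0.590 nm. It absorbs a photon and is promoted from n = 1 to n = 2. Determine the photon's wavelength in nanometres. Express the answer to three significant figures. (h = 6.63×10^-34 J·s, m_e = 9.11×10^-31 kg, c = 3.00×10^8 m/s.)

λ = 383 nm

E_1 = h²/(8m_eL²) = 1.733×10^-19 J, so ΔE = (2² − 1²)E_1 = 5.199×10^-19 J.
λ = hc/ΔE = (6.63×10^-34·3.00×10^8)/5.199×10^-19 = 3.83×10^-7 m = 383 nm.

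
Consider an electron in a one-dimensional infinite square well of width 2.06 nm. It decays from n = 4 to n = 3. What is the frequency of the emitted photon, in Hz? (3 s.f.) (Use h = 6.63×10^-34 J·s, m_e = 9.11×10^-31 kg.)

f = 1.50×10^14 Hz

E_1 = h²/(8m_eL²) = 1.421×10^-20 J and ΔE = (4² − 3²)E_1 = 9.947×10^-20 J.
f = ΔE/h = 9.947×10^-20/6.63×10^-34 = 1.50×10^14 Hz.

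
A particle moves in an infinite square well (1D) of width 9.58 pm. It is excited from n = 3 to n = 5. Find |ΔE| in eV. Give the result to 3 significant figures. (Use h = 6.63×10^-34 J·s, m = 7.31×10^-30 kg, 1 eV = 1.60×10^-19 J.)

E_1 = h²/(8mL²) = 8.190×10^-17 J.
|ΔE| = |3² − 5²|·E_1 = 16·8.190×10^-17 J = 1.310×10^-15 J = 8.19×10^3 eV.

|ΔE| = 8.19×10^3 eV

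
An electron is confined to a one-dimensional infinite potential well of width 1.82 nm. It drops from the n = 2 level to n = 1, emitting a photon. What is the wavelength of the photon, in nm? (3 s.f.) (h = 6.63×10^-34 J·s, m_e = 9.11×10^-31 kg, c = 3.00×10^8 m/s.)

λ = 3.64×10^3 nm

E_1 = h²/(8m_eL²) = 1.821×10^-20 J, so ΔE = (2² − 1²)E_1 = 5.463×10^-20 J.
λ = hc/ΔE = (6.63×10^-34·3.00×10^8)/5.463×10^-20 = 3.64×10^-6 m = 3.64×10^3 nm.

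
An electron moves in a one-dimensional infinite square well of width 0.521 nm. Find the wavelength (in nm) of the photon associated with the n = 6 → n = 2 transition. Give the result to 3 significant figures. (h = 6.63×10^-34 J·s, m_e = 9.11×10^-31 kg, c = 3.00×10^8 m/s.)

E_1 = h²/(8m_eL²) = 2.222×10^-19 J, so ΔE = (6² − 2²)E_1 = 7.110×10^-18 J.
λ = hc/ΔE = (6.63×10^-34·3.00×10^8)/7.110×10^-18 = 2.80×10^-8 m = 28.0 nm.

λ = 28.0 nm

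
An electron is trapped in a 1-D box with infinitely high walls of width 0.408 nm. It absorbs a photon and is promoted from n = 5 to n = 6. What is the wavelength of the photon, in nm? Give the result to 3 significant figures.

E_1 = h²/(8m_eL²) = 3.619×10^-19 J, so ΔE = (6² − 5²)E_1 = 3.981×10^-18 J.
λ = hc/ΔE = (6.626×10^-34·2.998×10^8)/3.981×10^-18 = 4.99×10^-8 m = 49.9 nm.

λ = 49.9 nm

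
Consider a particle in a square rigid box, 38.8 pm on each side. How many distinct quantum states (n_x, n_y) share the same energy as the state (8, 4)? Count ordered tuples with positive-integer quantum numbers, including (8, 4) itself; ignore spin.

The level has n_x² + n_y² = 80. The ordered positive-integer solutions are (4, 8), (8, 4).
That gives 2 states.

degeneracy = 2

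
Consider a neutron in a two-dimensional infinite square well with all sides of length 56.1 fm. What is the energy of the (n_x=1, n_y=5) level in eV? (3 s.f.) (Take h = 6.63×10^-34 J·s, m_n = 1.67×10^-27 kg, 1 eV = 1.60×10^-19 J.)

E = 1.70×10^6 eV

For a 2D rectangular well E = (h²/8m_n)·Σ n_i²/L_i² = (6.63×10^-34)²/(8·1.67×10^-27) · [1²/(56.1 fm)² + 5²/(56.1 fm)²].
Evaluating gives E = 2.718×10^-13 J = 1.70×10^6 eV.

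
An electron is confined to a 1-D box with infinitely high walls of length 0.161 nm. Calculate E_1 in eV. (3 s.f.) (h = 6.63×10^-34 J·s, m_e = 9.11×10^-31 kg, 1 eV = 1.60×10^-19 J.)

For an infinite well E_n = n²h²/(8m_eL²), so E_1 = h²/(8m_eL²) = (6.63×10^-34)²/(8·9.11×10^-31·(1.61×10^-10 m)²) = 2.327×10^-18 J.
Converting, E_1 = 2.327×10^-18 J / (1.60×10^-19 J/eV) = 14.5 eV.

E_1 = 14.5 eV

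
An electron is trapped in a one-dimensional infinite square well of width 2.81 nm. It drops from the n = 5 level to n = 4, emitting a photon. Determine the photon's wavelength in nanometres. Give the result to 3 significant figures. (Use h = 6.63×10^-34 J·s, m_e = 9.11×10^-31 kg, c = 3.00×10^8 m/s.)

E_1 = h²/(8m_eL²) = 7.638×10^-21 J, so ΔE = (5² − 4²)E_1 = 6.874×10^-20 J.
λ = hc/ΔE = (6.63×10^-34·3.00×10^8)/6.874×10^-20 = 2.89×10^-6 m = 2.89×10^3 nm.

λ = 2.89×10^3 nm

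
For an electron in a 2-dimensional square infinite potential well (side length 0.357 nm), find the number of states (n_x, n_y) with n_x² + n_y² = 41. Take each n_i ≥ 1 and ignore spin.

degeneracy = 2

The level has n_x² + n_y² = 41. The ordered positive-integer solutions are (4, 5), (5, 4).
That gives 2 states.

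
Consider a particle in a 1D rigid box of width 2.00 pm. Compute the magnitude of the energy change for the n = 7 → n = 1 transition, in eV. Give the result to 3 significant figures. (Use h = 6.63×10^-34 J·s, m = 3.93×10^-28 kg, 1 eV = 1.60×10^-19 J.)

|ΔE| = 1.05×10^4 eV

E_1 = h²/(8mL²) = 3.495×10^-17 J.
|ΔE| = |7² − 1²|·E_1 = 48·3.495×10^-17 J = 1.678×10^-15 J = 1.05×10^4 eV.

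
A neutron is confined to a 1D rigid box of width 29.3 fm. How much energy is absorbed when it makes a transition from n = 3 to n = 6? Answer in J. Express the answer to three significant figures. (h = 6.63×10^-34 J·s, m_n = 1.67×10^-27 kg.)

|ΔE| = 1.03×10^-12 J

E_1 = h²/(8m_nL²) = 3.833×10^-14 J.
|ΔE| = |3² − 6²|·E_1 = 27·3.833×10^-14 J = 1.03×10^-12 J.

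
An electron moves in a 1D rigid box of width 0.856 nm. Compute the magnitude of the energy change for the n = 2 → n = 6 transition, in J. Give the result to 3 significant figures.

|ΔE| = 2.63×10^-18 J

E_1 = h²/(8m_eL²) = 8.222×10^-20 J.
|ΔE| = |2² − 6²|·E_1 = 32·8.222×10^-20 J = 2.63×10^-18 J.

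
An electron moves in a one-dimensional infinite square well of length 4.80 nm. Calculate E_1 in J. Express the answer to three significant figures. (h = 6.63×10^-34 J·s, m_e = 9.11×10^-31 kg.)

E_1 = 2.62×10^-21 J

For an infinite well E_n = n²h²/(8m_eL²), so E_1 = h²/(8m_eL²) = (6.63×10^-34)²/(8·9.11×10^-31·(4.80×10^-9 m)²) = 2.618×10^-21 J.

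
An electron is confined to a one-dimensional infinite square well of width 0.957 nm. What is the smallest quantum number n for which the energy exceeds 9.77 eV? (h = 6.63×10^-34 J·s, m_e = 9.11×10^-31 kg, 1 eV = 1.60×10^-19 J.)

n = 5

E_1 = h²/(8m_eL²) = 6.586×10^-20 J = 0.4116 eV.
Need n² > 9.77/0.4116 = 23.74, i.e. n > 4.872.
The smallest integer satisfying this is n = 5.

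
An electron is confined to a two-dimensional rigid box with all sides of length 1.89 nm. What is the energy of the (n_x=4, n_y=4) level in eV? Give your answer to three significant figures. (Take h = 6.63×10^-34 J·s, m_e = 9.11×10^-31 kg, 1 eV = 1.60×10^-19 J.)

For a 2D rectangular well E = (h²/8m_e)·Σ n_i²/L_i² = (6.63×10^-34)²/(8·9.11×10^-31) · [4²/(1.89 nm)² + 4²/(1.89 nm)²].
Evaluating gives E = 5.403×10^-19 J = 3.38 eV.

E = 3.38 eV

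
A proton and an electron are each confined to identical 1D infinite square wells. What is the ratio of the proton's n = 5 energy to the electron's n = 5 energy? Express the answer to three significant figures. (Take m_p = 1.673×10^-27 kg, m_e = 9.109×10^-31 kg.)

5.44×10^-4

E_n ∝ 1/m at fixed n and L, so the ratio is m_e/m_p = 9.109×10^-31/1.673×10^-27 = 5.44×10^-4.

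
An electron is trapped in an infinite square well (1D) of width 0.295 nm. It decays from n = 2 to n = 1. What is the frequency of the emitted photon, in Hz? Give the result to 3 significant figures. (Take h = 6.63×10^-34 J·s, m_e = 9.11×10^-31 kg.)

E_1 = h²/(8m_eL²) = 6.931×10^-19 J and ΔE = (2² − 1²)E_1 = 2.079×10^-18 J.
f = ΔE/h = 2.079×10^-18/6.63×10^-34 = 3.14×10^15 Hz.

f = 3.14×10^15 Hz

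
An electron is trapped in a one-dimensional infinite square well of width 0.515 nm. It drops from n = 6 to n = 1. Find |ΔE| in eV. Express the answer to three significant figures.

E_1 = h²/(8m_eL²) = 2.272×10^-19 J.
|ΔE| = |6² − 1²|·E_1 = 35·2.272×10^-19 J = 7.952×10^-18 J = 49.6 eV.

|ΔE| = 49.6 eV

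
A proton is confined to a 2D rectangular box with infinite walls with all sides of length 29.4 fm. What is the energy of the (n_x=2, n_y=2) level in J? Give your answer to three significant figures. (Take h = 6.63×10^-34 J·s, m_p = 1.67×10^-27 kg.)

E = 3.05×10^-13 J

For a 2D rectangular well E = (h²/8m_p)·Σ n_i²/L_i² = (6.63×10^-34)²/(8·1.67×10^-27) · [2²/(29.4 fm)² + 2²/(29.4 fm)²].
Evaluating gives E = 3.05×10^-13 J.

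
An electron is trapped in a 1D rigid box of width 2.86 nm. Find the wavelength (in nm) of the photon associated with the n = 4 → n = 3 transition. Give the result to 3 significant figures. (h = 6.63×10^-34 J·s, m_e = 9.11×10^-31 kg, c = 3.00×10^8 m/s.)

λ = 3.85×10^3 nm

E_1 = h²/(8m_eL²) = 7.374×10^-21 J, so ΔE = (4² − 3²)E_1 = 5.162×10^-20 J.
λ = hc/ΔE = (6.63×10^-34·3.00×10^8)/5.162×10^-20 = 3.85×10^-6 m = 3.85×10^3 nm.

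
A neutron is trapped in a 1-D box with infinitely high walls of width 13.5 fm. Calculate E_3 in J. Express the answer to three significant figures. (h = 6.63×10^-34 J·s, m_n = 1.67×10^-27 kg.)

For an infinite well E_n = n²h²/(8m_nL²), so E_1 = h²/(8m_nL²) = (6.63×10^-34)²/(8·1.67×10^-27·(1.35×10^-14 m)²) = 1.805×10^-13 J.
Then E_3 = 3²·E_1 = 9·1.805×10^-13 J = 1.62×10^-12 J.

E_3 = 1.62×10^-12 J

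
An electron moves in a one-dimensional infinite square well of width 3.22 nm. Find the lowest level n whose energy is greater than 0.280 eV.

n = 3

E_1 = h²/(8m_eL²) = 5.811×10^-21 J = 0.03627 eV.
Need n² > 0.280/0.03627 = 7.720, i.e. n > 2.778.
The smallest integer satisfying this is n = 3.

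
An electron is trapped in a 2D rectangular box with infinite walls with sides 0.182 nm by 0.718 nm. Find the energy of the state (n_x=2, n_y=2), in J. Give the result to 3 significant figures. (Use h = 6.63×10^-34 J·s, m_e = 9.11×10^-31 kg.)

E = 7.75×10^-18 J

For a 2D rectangular well E = (h²/8m_e)·Σ n_i²/L_i² = (6.63×10^-34)²/(8·9.11×10^-31) · [2²/(0.182 nm)² + 2²/(0.718 nm)²].
Evaluating gives E = 7.75×10^-18 J.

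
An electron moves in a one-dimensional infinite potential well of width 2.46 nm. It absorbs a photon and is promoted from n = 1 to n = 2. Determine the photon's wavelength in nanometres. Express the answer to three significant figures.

λ = 6.65×10^3 nm

E_1 = h²/(8m_eL²) = 9.956×10^-21 J, so ΔE = (2² − 1²)E_1 = 2.987×10^-20 J.
λ = hc/ΔE = (6.626×10^-34·2.998×10^8)/2.987×10^-20 = 6.65×10^-6 m = 6.65×10^3 nm.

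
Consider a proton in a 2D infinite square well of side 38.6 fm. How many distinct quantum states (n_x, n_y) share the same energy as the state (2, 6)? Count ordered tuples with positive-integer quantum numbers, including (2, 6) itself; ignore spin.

The level has n_x² + n_y² = 40. The ordered positive-integer solutions are (2, 6), (6, 2).
That gives 2 states.

degeneracy = 2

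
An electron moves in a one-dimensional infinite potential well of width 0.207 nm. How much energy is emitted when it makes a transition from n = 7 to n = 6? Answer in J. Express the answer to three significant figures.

|ΔE| = 1.83×10^-17 J

E_1 = h²/(8m_eL²) = 1.406×10^-18 J.
|ΔE| = |7² − 6²|·E_1 = 13·1.406×10^-18 J = 1.83×10^-17 J.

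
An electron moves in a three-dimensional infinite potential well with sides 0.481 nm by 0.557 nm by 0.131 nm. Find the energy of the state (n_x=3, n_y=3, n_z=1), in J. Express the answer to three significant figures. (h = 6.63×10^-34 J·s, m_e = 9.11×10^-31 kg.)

E = 7.61×10^-18 J

For a 3D rectangular well E = (h²/8m_e)·Σ n_i²/L_i² = (6.63×10^-34)²/(8·9.11×10^-31) · [3²/(0.481 nm)² + 3²/(0.557 nm)² + 1²/(0.131 nm)²].
Evaluating gives E = 7.61×10^-18 J.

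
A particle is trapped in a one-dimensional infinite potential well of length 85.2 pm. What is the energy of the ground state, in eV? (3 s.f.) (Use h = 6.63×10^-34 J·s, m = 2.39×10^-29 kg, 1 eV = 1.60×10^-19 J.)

For an infinite well E_n = n²h²/(8mL²), so E_1 = h²/(8mL²) = (6.63×10^-34)²/(8·2.39×10^-29·(8.52×10^-11 m)²) = 3.167×10^-19 J.
Converting, E_1 = 3.167×10^-19 J / (1.60×10^-19 J/eV) = 1.98 eV.

E_1 = 1.98 eV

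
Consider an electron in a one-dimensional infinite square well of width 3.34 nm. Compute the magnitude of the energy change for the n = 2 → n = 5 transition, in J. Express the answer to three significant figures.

E_1 = h²/(8m_eL²) = 5.401×10^-21 J.
|ΔE| = |2² − 5²|·E_1 = 21·5.401×10^-21 J = 1.13×10^-19 J.

|ΔE| = 1.13×10^-19 J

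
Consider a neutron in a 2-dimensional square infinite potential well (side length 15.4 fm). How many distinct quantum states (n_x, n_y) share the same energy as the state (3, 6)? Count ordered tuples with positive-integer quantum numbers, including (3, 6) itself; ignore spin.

degeneracy = 2

The level has n_x² + n_y² = 45. The ordered positive-integer solutions are (3, 6), (6, 3).
That gives 2 states.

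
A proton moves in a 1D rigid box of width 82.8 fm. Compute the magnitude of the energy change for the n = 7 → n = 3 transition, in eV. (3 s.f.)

|ΔE| = 1.19×10^6 eV

E_1 = h²/(8m_pL²) = 4.785×10^-15 J.
|ΔE| = |7² − 3²|·E_1 = 40·4.785×10^-15 J = 1.914×10^-13 J = 1.19×10^6 eV.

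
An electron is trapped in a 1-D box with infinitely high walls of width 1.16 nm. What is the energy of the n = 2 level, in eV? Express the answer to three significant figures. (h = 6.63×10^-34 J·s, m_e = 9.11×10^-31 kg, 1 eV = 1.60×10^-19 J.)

E_2 = 1.12 eV

For an infinite well E_n = n²h²/(8m_eL²), so E_1 = h²/(8m_eL²) = (6.63×10^-34)²/(8·9.11×10^-31·(1.16×10^-9 m)²) = 4.482×10^-20 J.
Then E_2 = 2²·E_1 = 4·4.482×10^-20 J = 1.793×10^-19 J.
Converting, E_2 = 1.793×10^-19 J / (1.60×10^-19 J/eV) = 1.12 eV.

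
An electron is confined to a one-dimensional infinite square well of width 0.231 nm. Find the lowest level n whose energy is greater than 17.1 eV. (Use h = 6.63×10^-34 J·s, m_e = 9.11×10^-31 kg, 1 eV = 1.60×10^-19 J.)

n = 2

E_1 = h²/(8m_eL²) = 1.130×10^-18 J = 7.062 eV.
Need n² > 17.1/7.062 = 2.421, i.e. n > 1.556.
The smallest integer satisfying this is n = 2.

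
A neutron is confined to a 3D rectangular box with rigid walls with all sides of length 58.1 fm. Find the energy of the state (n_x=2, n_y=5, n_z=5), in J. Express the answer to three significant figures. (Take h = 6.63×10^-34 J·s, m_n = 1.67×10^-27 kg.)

For a 3D rectangular well E = (h²/8m_n)·Σ n_i²/L_i² = (6.63×10^-34)²/(8·1.67×10^-27) · [2²/(58.1 fm)² + 5²/(58.1 fm)² + 5²/(58.1 fm)²].
Evaluating gives E = 5.26×10^-13 J.

E = 5.26×10^-13 J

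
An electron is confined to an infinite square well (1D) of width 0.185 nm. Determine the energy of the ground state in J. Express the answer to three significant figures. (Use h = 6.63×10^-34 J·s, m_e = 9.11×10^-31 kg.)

For an infinite well E_n = n²h²/(8m_eL²), so E_1 = h²/(8m_eL²) = (6.63×10^-34)²/(8·9.11×10^-31·(1.85×10^-10 m)²) = 1.762×10^-18 J.

E_1 = 1.76×10^-18 J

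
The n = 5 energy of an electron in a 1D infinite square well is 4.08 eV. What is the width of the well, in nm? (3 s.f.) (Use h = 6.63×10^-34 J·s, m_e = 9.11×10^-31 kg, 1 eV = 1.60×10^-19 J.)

From E_n = n²h²/(8m_eL²), L = n·h/√(8m_eE_n).
E_5 = 4.08 eV = 6.528×10^-19 J, so L = 5·6.63×10^-34/√(8·9.11×10^-31·6.528×10^-19) = 1.52×10^-9 m = 1.52 nm.

L = 1.52 nm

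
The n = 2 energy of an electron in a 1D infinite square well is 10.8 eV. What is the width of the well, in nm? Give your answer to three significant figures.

From E_n = n²h²/(8m_eL²), L = n·h/√(8m_eE_n).
E_2 = 10.8 eV = 1.730×10^-18 J, so L = 2·6.626×10^-34/√(8·9.109×10^-31·1.730×10^-18) = 3.73×10^-10 m = 0.373 nm.

L = 0.373 nm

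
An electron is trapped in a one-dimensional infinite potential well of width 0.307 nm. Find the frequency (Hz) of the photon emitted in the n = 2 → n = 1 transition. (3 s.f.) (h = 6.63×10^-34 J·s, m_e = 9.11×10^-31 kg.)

E_1 = h²/(8m_eL²) = 6.399×10^-19 J and ΔE = (2² − 1²)E_1 = 1.920×10^-18 J.
f = ΔE/h = 1.920×10^-18/6.63×10^-34 = 2.90×10^15 Hz.

f = 2.90×10^15 Hz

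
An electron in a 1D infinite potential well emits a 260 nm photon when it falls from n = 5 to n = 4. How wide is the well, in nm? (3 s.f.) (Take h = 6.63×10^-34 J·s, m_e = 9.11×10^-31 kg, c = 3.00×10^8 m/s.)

L = 0.842 nm

The photon carries ΔE = hc/λ = 6.63×10^-34·3.00×10^8/2.60×10^-7 m = 7.650×10^-19 J.
Since ΔE = (5² − 4²)E_1, E_1 = 8.500×10^-20 J, and L = h/√(8m_eE_1) = 8.42×10^-10 m = 0.842 nm.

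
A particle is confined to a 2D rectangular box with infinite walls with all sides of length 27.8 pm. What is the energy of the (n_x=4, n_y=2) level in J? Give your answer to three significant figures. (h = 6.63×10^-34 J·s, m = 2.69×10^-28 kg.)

For a 2D rectangular well E = (h²/8m)·Σ n_i²/L_i² = (6.63×10^-34)²/(8·2.69×10^-28) · [4²/(27.8 pm)² + 2²/(27.8 pm)²].
Evaluating gives E = 5.29×10^-18 J.

E = 5.29×10^-18 J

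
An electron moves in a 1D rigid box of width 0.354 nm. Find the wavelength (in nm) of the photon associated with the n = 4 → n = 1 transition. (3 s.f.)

E_1 = h²/(8m_eL²) = 4.808×10^-19 J, so ΔE = (4² − 1²)E_1 = 7.212×10^-18 J.
λ = hc/ΔE = (6.626×10^-34·2.998×10^8)/7.212×10^-18 = 2.75×10^-8 m = 27.5 nm.

λ = 27.5 nm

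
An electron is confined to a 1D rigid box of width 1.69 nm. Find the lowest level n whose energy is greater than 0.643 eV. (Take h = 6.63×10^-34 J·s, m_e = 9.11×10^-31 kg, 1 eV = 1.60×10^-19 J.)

E_1 = h²/(8m_eL²) = 2.112×10^-20 J = 0.1320 eV.
Need n² > 0.643/0.1320 = 4.871, i.e. n > 2.207.
The smallest integer satisfying this is n = 3.

n = 3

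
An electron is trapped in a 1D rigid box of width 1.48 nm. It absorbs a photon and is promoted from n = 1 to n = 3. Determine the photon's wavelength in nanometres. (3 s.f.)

E_1 = h²/(8m_eL²) = 2.751×10^-20 J, so ΔE = (3² − 1²)E_1 = 2.201×10^-19 J.
λ = hc/ΔE = (6.626×10^-34·2.998×10^8)/2.201×10^-19 = 9.03×10^-7 m = 903 nm.

λ = 903 nm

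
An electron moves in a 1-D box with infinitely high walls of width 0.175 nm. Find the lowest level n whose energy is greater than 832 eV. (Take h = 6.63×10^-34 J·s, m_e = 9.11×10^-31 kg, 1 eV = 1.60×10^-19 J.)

E_1 = h²/(8m_eL²) = 1.969×10^-18 J = 12.31 eV.
Need n² > 832/12.31 = 67.59, i.e. n > 8.221.
The smallest integer satisfying this is n = 9.

n = 9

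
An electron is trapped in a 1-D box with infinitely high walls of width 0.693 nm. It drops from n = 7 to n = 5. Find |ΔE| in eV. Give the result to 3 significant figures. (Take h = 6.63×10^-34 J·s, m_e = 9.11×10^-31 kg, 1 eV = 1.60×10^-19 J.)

|ΔE| = 18.8 eV

E_1 = h²/(8m_eL²) = 1.256×10^-19 J.
|ΔE| = |7² − 5²|·E_1 = 24·1.256×10^-19 J = 3.014×10^-18 J = 18.8 eV.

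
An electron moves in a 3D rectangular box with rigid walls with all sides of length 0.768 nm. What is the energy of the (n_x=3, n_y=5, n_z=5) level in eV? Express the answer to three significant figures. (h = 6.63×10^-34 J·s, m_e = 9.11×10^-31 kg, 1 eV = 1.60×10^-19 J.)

E = 37.7 eV

For a 3D rectangular well E = (h²/8m_e)·Σ n_i²/L_i² = (6.63×10^-34)²/(8·9.11×10^-31) · [3²/(0.768 nm)² + 5²/(0.768 nm)² + 5²/(0.768 nm)²].
Evaluating gives E = 6.033×10^-18 J = 37.7 eV.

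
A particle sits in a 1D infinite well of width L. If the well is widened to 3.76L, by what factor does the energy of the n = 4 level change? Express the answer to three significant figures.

0.0707

E_n ∝ 1/L², so the energy scales by 1/3.76² = 0.0707.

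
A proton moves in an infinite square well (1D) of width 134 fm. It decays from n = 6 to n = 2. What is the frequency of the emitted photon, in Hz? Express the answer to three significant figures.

f = 8.82×10^19 Hz

E_1 = h²/(8m_pL²) = 1.827×10^-15 J and ΔE = (6² − 2²)E_1 = 5.846×10^-14 J.
f = ΔE/h = 5.846×10^-14/6.626×10^-34 = 8.82×10^19 Hz.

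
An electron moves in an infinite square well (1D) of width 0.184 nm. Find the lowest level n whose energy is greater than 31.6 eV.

E_1 = h²/(8m_eL²) = 1.780×10^-18 J = 11.11 eV.
Need n² > 31.6/11.11 = 2.844, i.e. n > 1.686.
The smallest integer satisfying this is n = 2.

n = 2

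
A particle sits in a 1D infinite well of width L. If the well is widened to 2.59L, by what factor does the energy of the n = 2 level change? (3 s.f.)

E_n ∝ 1/L², so the energy scales by 1/2.59² = 0.149.

0.149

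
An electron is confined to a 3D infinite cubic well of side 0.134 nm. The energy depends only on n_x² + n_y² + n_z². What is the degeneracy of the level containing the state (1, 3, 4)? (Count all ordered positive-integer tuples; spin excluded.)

The level has n_x² + n_y² + n_z² = 26. The ordered positive-integer solutions are (1, 3, 4), (1, 4, 3), (3, 1, 4), (3, 4, 1), (4, 1, 3), (4, 3, 1).
That gives 6 states.

degeneracy = 6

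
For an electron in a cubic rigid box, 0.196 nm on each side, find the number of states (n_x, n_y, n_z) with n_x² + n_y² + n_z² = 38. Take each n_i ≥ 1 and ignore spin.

The level has n_x² + n_y² + n_z² = 38. The ordered positive-integer solutions are (1, 1, 6), (1, 6, 1), (2, 3, 5), (2, 5, 3), (3, 2, 5), (3, 5, 2), (5, 2, 3), (5, 3, 2), (6, 1, 1).
That gives 9 states.

degeneracy = 9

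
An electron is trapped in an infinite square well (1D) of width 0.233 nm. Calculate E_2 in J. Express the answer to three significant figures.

For an infinite well E_n = n²h²/(8m_eL²), so E_1 = h²/(8m_eL²) = (6.626×10^-34)²/(8·9.109×10^-31·(2.33×10^-10 m)²) = 1.110×10^-18 J.
Then E_2 = 2²·E_1 = 4·1.110×10^-18 J = 4.44×10^-18 J.

E_2 = 4.44×10^-18 J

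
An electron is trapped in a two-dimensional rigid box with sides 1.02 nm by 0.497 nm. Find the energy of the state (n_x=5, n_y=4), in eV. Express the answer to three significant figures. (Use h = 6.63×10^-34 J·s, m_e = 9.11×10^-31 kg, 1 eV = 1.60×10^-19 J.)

E = 33.5 eV

For a 2D rectangular well E = (h²/8m_e)·Σ n_i²/L_i² = (6.63×10^-34)²/(8·9.11×10^-31) · [5²/(1.02 nm)² + 4²/(0.497 nm)²].
Evaluating gives E = 5.356×10^-18 J = 33.5 eV.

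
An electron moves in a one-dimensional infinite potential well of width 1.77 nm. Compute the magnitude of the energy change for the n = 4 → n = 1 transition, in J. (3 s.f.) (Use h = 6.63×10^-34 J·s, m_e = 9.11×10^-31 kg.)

E_1 = h²/(8m_eL²) = 1.925×10^-20 J.
|ΔE| = |4² − 1²|·E_1 = 15·1.925×10^-20 J = 2.89×10^-19 J.

|ΔE| = 2.89×10^-19 J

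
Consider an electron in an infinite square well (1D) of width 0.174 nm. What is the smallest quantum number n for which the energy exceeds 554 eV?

n = 7

E_1 = h²/(8m_eL²) = 1.990×10^-18 J = 12.42 eV.
Need n² > 554/12.42 = 44.61, i.e. n > 6.679.
The smallest integer satisfying this is n = 7.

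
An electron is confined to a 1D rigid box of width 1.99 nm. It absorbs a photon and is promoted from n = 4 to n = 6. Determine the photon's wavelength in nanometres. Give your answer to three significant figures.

λ = 653 nm

E_1 = h²/(8m_eL²) = 1.521×10^-20 J, so ΔE = (6² − 4²)E_1 = 3.042×10^-19 J.
λ = hc/ΔE = (6.626×10^-34·2.998×10^8)/3.042×10^-19 = 6.53×10^-7 m = 653 nm.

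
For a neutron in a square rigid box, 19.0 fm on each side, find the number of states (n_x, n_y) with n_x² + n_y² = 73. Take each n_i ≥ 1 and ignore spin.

degeneracy = 2

The level has n_x² + n_y² = 73. The ordered positive-integer solutions are (3, 8), (8, 3).
That gives 2 states.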